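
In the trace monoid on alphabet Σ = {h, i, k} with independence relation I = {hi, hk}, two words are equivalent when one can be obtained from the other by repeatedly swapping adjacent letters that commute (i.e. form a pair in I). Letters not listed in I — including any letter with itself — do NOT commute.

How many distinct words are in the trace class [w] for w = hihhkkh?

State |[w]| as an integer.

drop 0:h onto floor
drop 1:i onto floor
drop 2:h onto {0:h}
drop 3:h onto {2:h}
drop 4:k onto {1:i}
drop 5:k onto {4:k}
drop 6:h onto {3:h}
ground layer = {0:h, 1:i}
drop-orders for the pieces not yet dropped (sum over which currently-grounded one goes next):
  1 to go: {5} 1  {6} 1
  2 to go: {3,6} 1  {4,5} 1  {5,6} 2
  3 to go: {1,4,5} 1  {2,3,6} 1  {3,5,6} 3  {4,5,6} 3
  4 to go: {0,2,3,6} 1  {1,4,5,6} 4  {2,3,5,6} 4  {3,4,5,6} 6
  5 to go: {0,2,3,5,6} 5  {1,3,4,5,6} 10  {2,3,4,5,6} 10
  if 0:h drops first: 20 orders
  if 1:i drops first: 15 orders
heap linearizations: 35

35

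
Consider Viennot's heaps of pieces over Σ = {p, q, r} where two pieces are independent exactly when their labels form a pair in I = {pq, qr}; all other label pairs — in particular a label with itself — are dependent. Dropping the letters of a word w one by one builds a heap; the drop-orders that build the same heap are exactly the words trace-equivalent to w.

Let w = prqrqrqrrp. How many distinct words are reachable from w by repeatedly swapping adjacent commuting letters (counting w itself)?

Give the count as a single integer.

drop 0:p onto floor
drop 1:r onto {0:p}
drop 2:q onto floor
drop 3:r onto {1:r}
drop 4:q onto {2:q}
drop 5:r onto {3:r}
drop 6:q onto {4:q}
drop 7:r onto {5:r}
drop 8:r onto {7:r}
drop 9:p onto {8:r}
ground layer = {0:p, 2:q}
drop-orders for the pieces not yet dropped (sum over which currently-grounded one goes next):
  1 to go: {6} 1  {9} 1
  2 to go: {4,6} 1  {6,9} 2  {8,9} 1
  3 to go: {2,4,6} 1  {4,6,9} 3  {6,8,9} 3  {7,8,9} 1
  4 to go: {2,4,6,9} 4  {4,6,8,9} 6  {5,7,8,9} 1  {6,7,8,9} 4
  5 to go: {2,4,6,8,9} 10  {3,5,7,8,9} 1  {4,6,7,8,9} 10  {5,6,7,8,9} 5
  6 to go: {1,3,5,7,8,9} 1  {2,4,6,7,8,9} 20  {3,5,6,7,8,9} 6  {4,5,6,7,8,9} 15
  7 to go: {0,1,3,5,7,8,9} 1  {1,3,5,6,7,8,9} 7  {2,4,5,6,7,8,9} 35  {3,4,5,6,7,8,9} 21
  8 to go: {0,1,3,5,6,7,8,9} 8  {1,3,4,5,6,7,8,9} 28  {2,3,4,5,6,7,8,9} 56
  if 0:p drops first: 84 orders
  if 2:q drops first: 36 orders
heap linearizations: 120

120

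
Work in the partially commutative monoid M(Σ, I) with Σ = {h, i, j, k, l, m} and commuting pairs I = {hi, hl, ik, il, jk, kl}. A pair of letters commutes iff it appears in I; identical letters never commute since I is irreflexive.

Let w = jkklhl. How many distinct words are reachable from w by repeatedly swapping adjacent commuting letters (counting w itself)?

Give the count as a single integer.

19

0(j) covers ∅
1(k) covers ∅
2(k) covers 1:k
3(l) covers 0:j
4(h) covers 0:j, 2:k
5(l) covers 3:l
floor of heap: 0:j, 1:k
completions by unplaced set U, small U first (add the entries for U minus each lowest piece of U):
  |U|=1: {4}:1  {5}:1
  |U|=2: {2,4}:1  {3,5}:1  {4,5}:2
  |U|=3: {1,2,4}:1  {2,4,5}:3  {3,4,5}:3
  |U|=4: {0,3,4,5}:3  {1,2,4,5}:4  {2,3,4,5}:6
  start at 0(j): 10
  start at 1(k): 9
sum over floor = 19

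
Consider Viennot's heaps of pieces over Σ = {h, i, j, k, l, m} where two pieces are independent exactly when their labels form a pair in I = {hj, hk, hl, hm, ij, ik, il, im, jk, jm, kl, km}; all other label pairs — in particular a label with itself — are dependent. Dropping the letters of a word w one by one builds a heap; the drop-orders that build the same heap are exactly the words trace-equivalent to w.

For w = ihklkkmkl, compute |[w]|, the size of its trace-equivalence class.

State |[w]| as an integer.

1260

0(i) covers ∅
1(h) covers 0:i
2(k) covers ∅
3(l) covers ∅
4(k) covers 2:k
5(k) covers 4:k
6(m) covers 3:l
7(k) covers 5:k
8(l) covers 6:m
floor of heap: 0:i, 2:k, 3:l
completions by unplaced set U, small U first (add the entries for U minus each lowest piece of U):
  |U|=1: {1}:1  {7}:1  {8}:1
  |U|=2: {0,1}:1  {1,7}:2  {1,8}:2  {5,7}:1  {6,8}:1  {7,8}:2
  |U|=3: {0,1,7}:3  {0,1,8}:3  {1,5,7}:3  {1,6,8}:3  {1,7,8}:6  {3,6,8}:1  {4,5,7}:1  {5,7,8}:3  {6,7,8}:3
  |U|=4: {0,1,5,7}:6  {0,1,6,8}:6  {0,1,7,8}:12  {1,3,6,8}:4  {1,4,5,7}:4  {1,5,7,8}:12  {1,6,7,8}:12  {2,4,5,7}:1  {3,6,7,8}:4  {4,5,7,8}:4  {5,6,7,8}:6
  |U|=5: {0,1,3,6,8}:10  {0,1,4,5,7}:10  {0,1,5,7,8}:30  {0,1,6,7,8}:30  {1,2,4,5,7}:5  {1,3,6,7,8}:20  {1,4,5,7,8}:20  {1,5,6,7,8}:30  {2,4,5,7,8}:5  {3,5,6,7,8}:10  {4,5,6,7,8}:10
  |U|=6: {0,1,2,4,5,7}:15  {0,1,3,6,7,8}:60  {0,1,4,5,7,8}:60  {0,1,5,6,7,8}:90  {1,2,4,5,7,8}:30  {1,3,5,6,7,8}:60  {1,4,5,6,7,8}:60  {2,4,5,6,7,8}:15  {3,4,5,6,7,8}:20
  |U|=7: {0,1,2,4,5,7,8}:105  {0,1,3,5,6,7,8}:210  {0,1,4,5,6,7,8}:210  {1,2,4,5,6,7,8}:105  {1,3,4,5,6,7,8}:140  {2,3,4,5,6,7,8}:35
  start at 0(i): 280
  start at 2(k): 560
  start at 3(l): 420
sum over floor = 1260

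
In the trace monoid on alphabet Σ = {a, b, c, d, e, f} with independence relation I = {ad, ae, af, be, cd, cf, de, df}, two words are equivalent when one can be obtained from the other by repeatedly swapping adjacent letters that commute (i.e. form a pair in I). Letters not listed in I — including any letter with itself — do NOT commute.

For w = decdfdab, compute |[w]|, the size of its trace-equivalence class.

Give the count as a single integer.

#0=d has no predecessor
#1=e has no predecessor
#2=c depends on [1:e]
#3=d depends on [0:d]
#4=f depends on [1:e]
#5=d depends on [3:d]
#6=a depends on [2:c]
#7=b depends on [4:f, 5:d, 6:a]
sources: [0:d, 1:e]
N(rest) = Σ N(rest − s) over sources s of rest; N(one piece) = 1:
  size 1 → [7]=1
  size 2 → [4,7]=1  [5,7]=1  [6,7]=1
  size 3 → [2,6,7]=1  [3,5,7]=1  [4,5,7]=2  [4,6,7]=2  [5,6,7]=2
  size 4 → [0,3,5,7]=1  [2,4,6,7]=3  [2,5,6,7]=3  [3,4,5,7]=3  [3,5,6,7]=3  [4,5,6,7]=6
  size 5 → [0,3,4,5,7]=4  [0,3,5,6,7]=4  [1,2,4,6,7]=3  [2,3,5,6,7]=6  [2,4,5,6,7]=12  [3,4,5,6,7]=12
  size 6 → [0,2,3,5,6,7]=10  [0,3,4,5,6,7]=20  [1,2,4,5,6,7]=15  [2,3,4,5,6,7]=30
  first=0(d) contributes 45
  first=1(e) contributes 60
|[w]| = 105

105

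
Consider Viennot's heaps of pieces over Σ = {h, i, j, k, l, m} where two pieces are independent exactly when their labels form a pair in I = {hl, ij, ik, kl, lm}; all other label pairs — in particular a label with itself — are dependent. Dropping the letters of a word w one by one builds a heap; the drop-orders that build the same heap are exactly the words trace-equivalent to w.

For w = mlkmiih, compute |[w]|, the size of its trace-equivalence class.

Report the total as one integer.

4

piece 0:m — minimal
piece 1:l — minimal
piece 2:k rests on {0:m}
piece 3:m rests on {2:k}
piece 4:i rests on {1:l, 3:m}
piece 5:i rests on {4:i}
piece 6:h rests on {5:i}
minimal pieces: {0:m, 1:l}
ways to finish when only these pieces remain (= sum over removing one remaining piece with nothing left below it):
  1 left: {6}→1
  2 left: {5,6}→1
  3 left: {4,5,6}→1
  4 left: {1,4,5,6}→1  {3,4,5,6}→1
  5 left: {1,3,4,5,6}→2  {2,3,4,5,6}→1
  placing 0:m first → 3 extensions
  placing 1:l first → 1 extensions
total linear extensions = 4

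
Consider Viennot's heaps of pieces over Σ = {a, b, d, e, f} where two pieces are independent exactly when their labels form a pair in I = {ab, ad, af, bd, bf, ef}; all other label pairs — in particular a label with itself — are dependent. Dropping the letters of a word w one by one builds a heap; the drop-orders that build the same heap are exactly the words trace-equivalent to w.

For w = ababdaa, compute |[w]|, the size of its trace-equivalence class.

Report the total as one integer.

105

piece 0:a — minimal
piece 1:b — minimal
piece 2:a rests on {0:a}
piece 3:b rests on {1:b}
piece 4:d — minimal
piece 5:a rests on {2:a}
piece 6:a rests on {5:a}
minimal pieces: {0:a, 1:b, 4:d}
ways to finish when only these pieces remain (= sum over removing one remaining piece with nothing left below it):
  1 left: {3}→1  {4}→1  {6}→1
  2 left: {1,3}→1  {3,4}→2  {3,6}→2  {4,6}→2  {5,6}→1
  3 left: {1,3,4}→3  {1,3,6}→3  {2,5,6}→1  {3,4,6}→6  {3,5,6}→3  {4,5,6}→3
  4 left: {0,2,5,6}→1  {1,3,4,6}→12  {1,3,5,6}→6  {2,3,5,6}→4  {2,4,5,6}→4  {3,4,5,6}→12
  5 left: {0,2,3,5,6}→5  {0,2,4,5,6}→5  {1,2,3,5,6}→10  {1,3,4,5,6}→30  {2,3,4,5,6}→20
  placing 0:a first → 60 extensions
  placing 1:b first → 30 extensions
  placing 4:d first → 15 extensions
total linear extensions = 105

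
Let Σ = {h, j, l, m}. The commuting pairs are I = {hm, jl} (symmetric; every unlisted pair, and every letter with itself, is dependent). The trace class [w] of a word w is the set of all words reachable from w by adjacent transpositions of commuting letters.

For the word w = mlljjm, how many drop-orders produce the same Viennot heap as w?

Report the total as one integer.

#0=m has no predecessor
#1=l depends on [0:m]
#2=l depends on [1:l]
#3=j depends on [0:m]
#4=j depends on [3:j]
#5=m depends on [2:l, 4:j]
sources: [0:m]
N(rest) = Σ N(rest − s) over sources s of rest; N(one piece) = 1:
  size 1 → [5]=1
  size 2 → [2,5]=1  [4,5]=1
  size 3 → [1,2,5]=1  [2,4,5]=2  [3,4,5]=1
  size 4 → [1,2,4,5]=3  [2,3,4,5]=3
  first=0(m) contributes 6

6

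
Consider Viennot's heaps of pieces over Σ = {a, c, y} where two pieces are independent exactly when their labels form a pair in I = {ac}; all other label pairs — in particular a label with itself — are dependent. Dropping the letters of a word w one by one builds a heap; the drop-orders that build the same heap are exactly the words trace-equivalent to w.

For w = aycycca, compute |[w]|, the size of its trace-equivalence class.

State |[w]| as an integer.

3

#0=a has no predecessor
#1=y depends on [0:a]
#2=c depends on [1:y]
#3=y depends on [2:c]
#4=c depends on [3:y]
#5=c depends on [4:c]
#6=a depends on [3:y]
sources: [0:a]
N(rest) = Σ N(rest − s) over sources s of rest; N(one piece) = 1:
  size 1 → [5]=1  [6]=1
  size 2 → [4,5]=1  [5,6]=2
  size 3 → [4,5,6]=3
  size 4 → [3,4,5,6]=3
  size 5 → [2,3,4,5,6]=3
  first=0(a) contributes 3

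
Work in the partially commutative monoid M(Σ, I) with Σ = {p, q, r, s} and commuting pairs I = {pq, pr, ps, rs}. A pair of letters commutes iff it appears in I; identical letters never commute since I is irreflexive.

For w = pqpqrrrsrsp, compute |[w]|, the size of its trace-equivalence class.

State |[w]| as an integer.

piece 0:p — minimal
piece 1:q — minimal
piece 2:p rests on {0:p}
piece 3:q rests on {1:q}
piece 4:r rests on {3:q}
piece 5:r rests on {4:r}
piece 6:r rests on {5:r}
piece 7:s rests on {3:q}
piece 8:r rests on {6:r}
piece 9:s rests on {7:s}
piece 10:p rests on {2:p}
minimal pieces: {0:p, 1:q}
ways to finish when only these pieces remain (= sum over removing one remaining piece with nothing left below it):
  1 left: {8}→1  {9}→1  {10}→1
  2 left: {2,10}→1  {6,8}→1  {7,9}→1  {8,9}→2  {8,10}→2  {9,10}→2
  3 left: {0,2,10}→1  {2,8,10}→3  {2,9,10}→3  {5,6,8}→1  {6,8,9}→3  {6,8,10}→3  {7,8,9}→3  {7,9,10}→3  {8,9,10}→6
  4 left: {0,2,8,10}→4  {0,2,9,10}→4  {2,6,8,10}→6  {2,7,9,10}→6  {2,8,9,10}→12  {4,5,6,8}→1  {5,6,8,9}→4  {5,6,8,10}→4  {6,7,8,9}→6  {6,8,9,10}→12  {7,8,9,10}→12
  5 left: {0,2,6,8,10}→10  {0,2,7,9,10}→10  {0,2,8,9,10}→20  {2,5,6,8,10}→10  {2,6,8,9,10}→30  {2,7,8,9,10}→30  {4,5,6,8,9}→5  {4,5,6,8,10}→5  {5,6,7,8,9}→10  {5,6,8,9,10}→20  {6,7,8,9,10}→30
  6 left: {0,2,5,6,8,10}→20  {0,2,6,8,9,10}→60  {0,2,7,8,9,10}→60  {2,4,5,6,8,10}→15  {2,5,6,8,9,10}→60  {2,6,7,8,9,10}→90  {4,5,6,7,8,9}→15  {4,5,6,8,9,10}→30  {5,6,7,8,9,10}→60
  7 left: {0,2,4,5,6,8,10}→35  {0,2,5,6,8,9,10}→140  {0,2,6,7,8,9,10}→210  {2,4,5,6,8,9,10}→105  {2,5,6,7,8,9,10}→210  {3,4,5,6,7,8,9}→15  {4,5,6,7,8,9,10}→105
  8 left: {0,2,4,5,6,8,9,10}→280  {0,2,5,6,7,8,9,10}→560  {1,3,4,5,6,7,8,9}→15  {2,4,5,6,7,8,9,10}→420  {3,4,5,6,7,8,9,10}→120
  9 left: {0,2,4,5,6,7,8,9,10}→1260  {1,3,4,5,6,7,8,9,10}→135  {2,3,4,5,6,7,8,9,10}→540
  placing 0:p first → 675 extensions
  placing 1:q first → 1800 extensions
total linear extensions = 2475

2475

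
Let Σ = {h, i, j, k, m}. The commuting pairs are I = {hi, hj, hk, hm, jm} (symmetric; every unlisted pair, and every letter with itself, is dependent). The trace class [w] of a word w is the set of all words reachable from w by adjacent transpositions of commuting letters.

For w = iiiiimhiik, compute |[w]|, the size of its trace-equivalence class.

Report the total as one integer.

10

#0=i has no predecessor
#1=i depends on [0:i]
#2=i depends on [1:i]
#3=i depends on [2:i]
#4=i depends on [3:i]
#5=m depends on [4:i]
#6=h has no predecessor
#7=i depends on [5:m]
#8=i depends on [7:i]
#9=k depends on [8:i]
sources: [0:i, 6:h]
N(rest) = Σ N(rest − s) over sources s of rest; N(one piece) = 1:
  size 1 → [6]=1  [9]=1
  size 2 → [6,9]=2  [8,9]=1
  size 3 → [6,8,9]=3  [7,8,9]=1
  size 4 → [5,7,8,9]=1  [6,7,8,9]=4
  size 5 → [4,5,7,8,9]=1  [5,6,7,8,9]=5
  size 6 → [3,4,5,7,8,9]=1  [4,5,6,7,8,9]=6
  size 7 → [2,3,4,5,7,8,9]=1  [3,4,5,6,7,8,9]=7
  size 8 → [1,2,3,4,5,7,8,9]=1  [2,3,4,5,6,7,8,9]=8
  first=0(i) contributes 9
  first=6(h) contributes 1
|[w]| = 10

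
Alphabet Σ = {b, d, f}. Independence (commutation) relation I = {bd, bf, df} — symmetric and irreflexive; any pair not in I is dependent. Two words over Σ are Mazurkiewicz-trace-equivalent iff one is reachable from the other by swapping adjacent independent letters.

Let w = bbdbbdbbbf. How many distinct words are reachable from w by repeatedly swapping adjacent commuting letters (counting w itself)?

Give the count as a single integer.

360

piece 0:b — minimal
piece 1:b rests on {0:b}
piece 2:d — minimal
piece 3:b rests on {1:b}
piece 4:b rests on {3:b}
piece 5:d rests on {2:d}
piece 6:b rests on {4:b}
piece 7:b rests on {6:b}
piece 8:b rests on {7:b}
piece 9:f — minimal
minimal pieces: {0:b, 2:d, 9:f}
ways to finish when only these pieces remain (= sum over removing one remaining piece with nothing left below it):
  1 left: {5}→1  {8}→1  {9}→1
  2 left: {2,5}→1  {5,8}→2  {5,9}→2  {7,8}→1  {8,9}→2
  3 left: {2,5,8}→3  {2,5,9}→3  {5,7,8}→3  {5,8,9}→6  {6,7,8}→1  {7,8,9}→3
  4 left: {2,5,7,8}→6  {2,5,8,9}→12  {4,6,7,8}→1  {5,6,7,8}→4  {5,7,8,9}→12  {6,7,8,9}→4
  5 left: {2,5,6,7,8}→10  {2,5,7,8,9}→30  {3,4,6,7,8}→1  {4,5,6,7,8}→5  {4,6,7,8,9}→5  {5,6,7,8,9}→20
  6 left: {1,3,4,6,7,8}→1  {2,4,5,6,7,8}→15  {2,5,6,7,8,9}→60  {3,4,5,6,7,8}→6  {3,4,6,7,8,9}→6  {4,5,6,7,8,9}→30
  7 left: {0,1,3,4,6,7,8}→1  {1,3,4,5,6,7,8}→7  {1,3,4,6,7,8,9}→7  {2,3,4,5,6,7,8}→21  {2,4,5,6,7,8,9}→105  {3,4,5,6,7,8,9}→42
  8 left: {0,1,3,4,5,6,7,8}→8  {0,1,3,4,6,7,8,9}→8  {1,2,3,4,5,6,7,8}→28  {1,3,4,5,6,7,8,9}→56  {2,3,4,5,6,7,8,9}→168
  placing 0:b first → 252 extensions
  placing 2:d first → 72 extensions
  placing 9:f first → 36 extensions
total linear extensions = 360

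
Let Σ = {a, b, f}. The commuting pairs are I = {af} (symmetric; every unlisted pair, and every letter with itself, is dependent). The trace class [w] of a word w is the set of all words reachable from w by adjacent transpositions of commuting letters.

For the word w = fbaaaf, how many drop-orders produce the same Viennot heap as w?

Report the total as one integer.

4

#0=f has no predecessor
#1=b depends on [0:f]
#2=a depends on [1:b]
#3=a depends on [2:a]
#4=a depends on [3:a]
#5=f depends on [1:b]
sources: [0:f]
N(rest) = Σ N(rest − s) over sources s of rest; N(one piece) = 1:
  size 1 → [4]=1  [5]=1
  size 2 → [3,4]=1  [4,5]=2
  size 3 → [2,3,4]=1  [3,4,5]=3
  size 4 → [2,3,4,5]=4
  first=0(f) contributes 4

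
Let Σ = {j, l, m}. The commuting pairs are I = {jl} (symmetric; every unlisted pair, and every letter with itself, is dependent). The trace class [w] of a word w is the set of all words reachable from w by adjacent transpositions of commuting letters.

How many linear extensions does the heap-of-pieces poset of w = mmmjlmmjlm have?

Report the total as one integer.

4

#0=m has no predecessor
#1=m depends on [0:m]
#2=m depends on [1:m]
#3=j depends on [2:m]
#4=l depends on [2:m]
#5=m depends on [3:j, 4:l]
#6=m depends on [5:m]
#7=j depends on [6:m]
#8=l depends on [6:m]
#9=m depends on [7:j, 8:l]
sources: [0:m]
N(rest) = Σ N(rest − s) over sources s of rest; N(one piece) = 1:
  size 1 → [9]=1
  size 2 → [7,9]=1  [8,9]=1
  size 3 → [7,8,9]=2
  size 4 → [6,7,8,9]=2
  size 5 → [5,6,7,8,9]=2
  size 6 → [3,5,6,7,8,9]=2  [4,5,6,7,8,9]=2
  size 7 → [3,4,5,6,7,8,9]=4
  size 8 → [2,3,4,5,6,7,8,9]=4
  first=0(m) contributes 4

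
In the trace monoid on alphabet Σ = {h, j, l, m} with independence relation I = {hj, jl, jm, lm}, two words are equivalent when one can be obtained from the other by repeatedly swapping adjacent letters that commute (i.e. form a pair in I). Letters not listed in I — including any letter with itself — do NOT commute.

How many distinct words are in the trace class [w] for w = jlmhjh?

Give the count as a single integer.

30

piece 0:j — minimal
piece 1:l — minimal
piece 2:m — minimal
piece 3:h rests on {1:l, 2:m}
piece 4:j rests on {0:j}
piece 5:h rests on {3:h}
minimal pieces: {0:j, 1:l, 2:m}
ways to finish when only these pieces remain (= sum over removing one remaining piece with nothing left below it):
  1 left: {4}→1  {5}→1
  2 left: {0,4}→1  {3,5}→1  {4,5}→2
  3 left: {0,4,5}→3  {1,3,5}→1  {2,3,5}→1  {3,4,5}→3
  4 left: {0,3,4,5}→6  {1,2,3,5}→2  {1,3,4,5}→4  {2,3,4,5}→4
  placing 0:j first → 10 extensions
  placing 1:l first → 10 extensions
  placing 2:m first → 10 extensions
total linear extensions = 30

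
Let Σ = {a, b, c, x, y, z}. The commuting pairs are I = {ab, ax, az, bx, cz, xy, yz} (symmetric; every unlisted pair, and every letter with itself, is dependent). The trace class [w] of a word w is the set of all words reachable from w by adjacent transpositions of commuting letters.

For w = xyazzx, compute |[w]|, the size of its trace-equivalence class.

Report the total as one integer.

drop 0:x onto floor
drop 1:y onto floor
drop 2:a onto {1:y}
drop 3:z onto {0:x}
drop 4:z onto {3:z}
drop 5:x onto {4:z}
ground layer = {0:x, 1:y}
drop-orders for the pieces not yet dropped (sum over which currently-grounded one goes next):
  1 to go: {2} 1  {5} 1
  2 to go: {1,2} 1  {2,5} 2  {4,5} 1
  3 to go: {1,2,5} 3  {2,4,5} 3  {3,4,5} 1
  4 to go: {0,3,4,5} 1  {1,2,4,5} 6  {2,3,4,5} 4
  if 0:x drops first: 10 orders
  if 1:y drops first: 5 orders
heap linearizations: 15

15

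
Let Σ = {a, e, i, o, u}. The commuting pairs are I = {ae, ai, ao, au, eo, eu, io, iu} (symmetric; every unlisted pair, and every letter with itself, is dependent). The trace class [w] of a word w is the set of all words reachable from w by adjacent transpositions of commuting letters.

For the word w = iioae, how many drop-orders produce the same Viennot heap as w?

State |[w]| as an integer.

drop 0:i onto floor
drop 1:i onto {0:i}
drop 2:o onto floor
drop 3:a onto floor
drop 4:e onto {1:i}
ground layer = {0:i, 2:o, 3:a}
drop-orders for the pieces not yet dropped (sum over which currently-grounded one goes next):
  1 to go: {2} 1  {3} 1  {4} 1
  2 to go: {1,4} 1  {2,3} 2  {2,4} 2  {3,4} 2
  3 to go: {0,1,4} 1  {1,2,4} 3  {1,3,4} 3  {2,3,4} 6
  if 0:i drops first: 12 orders
  if 2:o drops first: 4 orders
  if 3:a drops first: 4 orders
heap linearizations: 20

20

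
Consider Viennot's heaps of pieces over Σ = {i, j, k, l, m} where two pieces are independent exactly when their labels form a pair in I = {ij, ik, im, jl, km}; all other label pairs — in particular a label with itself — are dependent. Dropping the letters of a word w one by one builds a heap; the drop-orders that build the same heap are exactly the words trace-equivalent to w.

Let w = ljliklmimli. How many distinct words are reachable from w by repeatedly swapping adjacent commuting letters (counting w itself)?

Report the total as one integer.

piece 0:l — minimal
piece 1:j — minimal
piece 2:l rests on {0:l}
piece 3:i rests on {2:l}
piece 4:k rests on {1:j, 2:l}
piece 5:l rests on {3:i, 4:k}
piece 6:m rests on {5:l}
piece 7:i rests on {5:l}
piece 8:m rests on {6:m}
piece 9:l rests on {7:i, 8:m}
piece 10:i rests on {9:l}
minimal pieces: {0:l, 1:j}
ways to finish when only these pieces remain (= sum over removing one remaining piece with nothing left below it):
  1 left: {10}→1
  2 left: {9,10}→1
  3 left: {7,9,10}→1  {8,9,10}→1
  4 left: {6,8,9,10}→1  {7,8,9,10}→2
  5 left: {6,7,8,9,10}→3
  6 left: {5,6,7,8,9,10}→3
  7 left: {3,5,6,7,8,9,10}→3  {4,5,6,7,8,9,10}→3
  8 left: {1,4,5,6,7,8,9,10}→3  {3,4,5,6,7,8,9,10}→6
  9 left: {1,3,4,5,6,7,8,9,10}→9  {2,3,4,5,6,7,8,9,10}→6
  placing 0:l first → 15 extensions
  placing 1:j first → 6 extensions
total linear extensions = 21

21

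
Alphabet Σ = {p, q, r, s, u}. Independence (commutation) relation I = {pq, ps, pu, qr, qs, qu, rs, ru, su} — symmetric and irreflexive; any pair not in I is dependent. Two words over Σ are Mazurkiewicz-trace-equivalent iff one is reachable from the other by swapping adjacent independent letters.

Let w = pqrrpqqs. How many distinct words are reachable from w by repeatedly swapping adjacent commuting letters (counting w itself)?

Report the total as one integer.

280

0(p) covers ∅
1(q) covers ∅
2(r) covers 0:p
3(r) covers 2:r
4(p) covers 3:r
5(q) covers 1:q
6(q) covers 5:q
7(s) covers ∅
floor of heap: 0:p, 1:q, 7:s
completions by unplaced set U, small U first (add the entries for U minus each lowest piece of U):
  |U|=1: {4}:1  {6}:1  {7}:1
  |U|=2: {3,4}:1  {4,6}:2  {4,7}:2  {5,6}:1  {6,7}:2
  |U|=3: {1,5,6}:1  {2,3,4}:1  {3,4,6}:3  {3,4,7}:3  {4,5,6}:3  {4,6,7}:6  {5,6,7}:3
  |U|=4: {0,2,3,4}:1  {1,4,5,6}:4  {1,5,6,7}:4  {2,3,4,6}:4  {2,3,4,7}:4  {3,4,5,6}:6  {3,4,6,7}:12  {4,5,6,7}:12
  |U|=5: {0,2,3,4,6}:5  {0,2,3,4,7}:5  {1,3,4,5,6}:10  {1,4,5,6,7}:20  {2,3,4,5,6}:10  {2,3,4,6,7}:20  {3,4,5,6,7}:30
  |U|=6: {0,2,3,4,5,6}:15  {0,2,3,4,6,7}:30  {1,2,3,4,5,6}:20  {1,3,4,5,6,7}:60  {2,3,4,5,6,7}:60
  start at 0(p): 140
  start at 1(q): 105
  start at 7(s): 35
sum over floor = 280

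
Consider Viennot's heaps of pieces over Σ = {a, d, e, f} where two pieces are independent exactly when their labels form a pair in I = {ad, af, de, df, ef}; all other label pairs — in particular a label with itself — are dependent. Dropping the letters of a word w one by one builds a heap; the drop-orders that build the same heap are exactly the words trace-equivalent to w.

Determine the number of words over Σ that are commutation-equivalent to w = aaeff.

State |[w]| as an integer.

10

piece 0:a — minimal
piece 1:a rests on {0:a}
piece 2:e rests on {1:a}
piece 3:f — minimal
piece 4:f rests on {3:f}
minimal pieces: {0:a, 3:f}
ways to finish when only these pieces remain (= sum over removing one remaining piece with nothing left below it):
  1 left: {2}→1  {4}→1
  2 left: {1,2}→1  {2,4}→2  {3,4}→1
  3 left: {0,1,2}→1  {1,2,4}→3  {2,3,4}→3
  placing 0:a first → 6 extensions
  placing 3:f first → 4 extensions
total linear extensions = 10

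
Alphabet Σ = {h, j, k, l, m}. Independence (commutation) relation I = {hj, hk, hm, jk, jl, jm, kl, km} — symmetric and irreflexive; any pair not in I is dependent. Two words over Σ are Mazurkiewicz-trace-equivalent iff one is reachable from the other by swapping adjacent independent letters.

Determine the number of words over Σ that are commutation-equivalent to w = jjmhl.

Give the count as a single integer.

20

#0=j has no predecessor
#1=j depends on [0:j]
#2=m has no predecessor
#3=h has no predecessor
#4=l depends on [2:m, 3:h]
sources: [0:j, 2:m, 3:h]
N(rest) = Σ N(rest − s) over sources s of rest; N(one piece) = 1:
  size 1 → [1]=1  [4]=1
  size 2 → [0,1]=1  [1,4]=2  [2,4]=1  [3,4]=1
  size 3 → [0,1,4]=3  [1,2,4]=3  [1,3,4]=3  [2,3,4]=2
  first=0(j) contributes 8
  first=2(m) contributes 6
  first=3(h) contributes 6
|[w]| = 20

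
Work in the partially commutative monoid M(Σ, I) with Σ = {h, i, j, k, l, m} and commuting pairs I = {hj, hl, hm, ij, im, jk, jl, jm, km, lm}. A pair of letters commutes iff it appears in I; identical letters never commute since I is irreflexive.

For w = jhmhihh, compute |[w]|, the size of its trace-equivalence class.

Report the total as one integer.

42

drop 0:j onto floor
drop 1:h onto floor
drop 2:m onto floor
drop 3:h onto {1:h}
drop 4:i onto {3:h}
drop 5:h onto {4:i}
drop 6:h onto {5:h}
ground layer = {0:j, 1:h, 2:m}
drop-orders for the pieces not yet dropped (sum over which currently-grounded one goes next):
  1 to go: {0} 1  {2} 1  {6} 1
  2 to go: {0,2} 2  {0,6} 2  {2,6} 2  {5,6} 1
  3 to go: {0,2,6} 6  {0,5,6} 3  {2,5,6} 3  {4,5,6} 1
  4 to go: {0,2,5,6} 12  {0,4,5,6} 4  {2,4,5,6} 4  {3,4,5,6} 1
  5 to go: {0,2,4,5,6} 20  {0,3,4,5,6} 5  {1,3,4,5,6} 1  {2,3,4,5,6} 5
  if 0:j drops first: 6 orders
  if 1:h drops first: 30 orders
  if 2:m drops first: 6 orders
heap linearizations: 42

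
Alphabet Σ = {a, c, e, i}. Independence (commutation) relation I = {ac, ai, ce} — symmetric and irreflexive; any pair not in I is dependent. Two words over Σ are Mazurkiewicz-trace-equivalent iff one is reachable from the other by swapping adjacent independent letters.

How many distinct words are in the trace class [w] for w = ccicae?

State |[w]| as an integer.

9

#0=c has no predecessor
#1=c depends on [0:c]
#2=i depends on [1:c]
#3=c depends on [2:i]
#4=a has no predecessor
#5=e depends on [2:i, 4:a]
sources: [0:c, 4:a]
N(rest) = Σ N(rest − s) over sources s of rest; N(one piece) = 1:
  size 1 → [3]=1  [5]=1
  size 2 → [3,5]=2  [4,5]=1
  size 3 → [2,3,5]=2  [3,4,5]=3
  size 4 → [1,2,3,5]=2  [2,3,4,5]=5
  first=0(c) contributes 7
  first=4(a) contributes 2
|[w]| = 9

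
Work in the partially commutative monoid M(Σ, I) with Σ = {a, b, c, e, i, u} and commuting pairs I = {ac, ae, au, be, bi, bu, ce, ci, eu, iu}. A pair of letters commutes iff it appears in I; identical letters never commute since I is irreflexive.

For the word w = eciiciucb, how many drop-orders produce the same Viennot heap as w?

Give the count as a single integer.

126

#0=e has no predecessor
#1=c has no predecessor
#2=i depends on [0:e]
#3=i depends on [2:i]
#4=c depends on [1:c]
#5=i depends on [3:i]
#6=u depends on [4:c]
#7=c depends on [6:u]
#8=b depends on [7:c]
sources: [0:e, 1:c]
N(rest) = Σ N(rest − s) over sources s of rest; N(one piece) = 1:
  size 1 → [5]=1  [8]=1
  size 2 → [3,5]=1  [5,8]=2  [7,8]=1
  size 3 → [2,3,5]=1  [3,5,8]=3  [5,7,8]=3  [6,7,8]=1
  size 4 → [0,2,3,5]=1  [2,3,5,8]=4  [3,5,7,8]=6  [4,6,7,8]=1  [5,6,7,8]=4
  size 5 → [0,2,3,5,8]=5  [1,4,6,7,8]=1  [2,3,5,7,8]=10  [3,5,6,7,8]=10  [4,5,6,7,8]=5
  size 6 → [0,2,3,5,7,8]=15  [1,4,5,6,7,8]=6  [2,3,5,6,7,8]=20  [3,4,5,6,7,8]=15
  size 7 → [0,2,3,5,6,7,8]=35  [1,3,4,5,6,7,8]=21  [2,3,4,5,6,7,8]=35
  first=0(e) contributes 56
  first=1(c) contributes 70
|[w]| = 126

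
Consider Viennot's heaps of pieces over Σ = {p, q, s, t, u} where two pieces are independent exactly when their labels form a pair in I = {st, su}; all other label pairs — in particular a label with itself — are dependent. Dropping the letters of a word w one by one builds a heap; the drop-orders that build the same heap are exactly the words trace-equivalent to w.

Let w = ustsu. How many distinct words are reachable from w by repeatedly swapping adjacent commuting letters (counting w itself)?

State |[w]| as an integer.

0(u) covers ∅
1(s) covers ∅
2(t) covers 0:u
3(s) covers 1:s
4(u) covers 2:t
floor of heap: 0:u, 1:s
completions by unplaced set U, small U first (add the entries for U minus each lowest piece of U):
  |U|=1: {3}:1  {4}:1
  |U|=2: {1,3}:1  {2,4}:1  {3,4}:2
  |U|=3: {0,2,4}:1  {1,3,4}:3  {2,3,4}:3
  start at 0(u): 6
  start at 1(s): 4
sum over floor = 10

10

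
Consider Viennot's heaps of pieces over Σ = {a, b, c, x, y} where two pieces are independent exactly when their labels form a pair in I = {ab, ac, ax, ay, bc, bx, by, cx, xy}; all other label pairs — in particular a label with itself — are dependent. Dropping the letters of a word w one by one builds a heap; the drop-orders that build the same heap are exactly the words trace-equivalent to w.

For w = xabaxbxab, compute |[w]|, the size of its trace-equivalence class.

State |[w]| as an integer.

piece 0:x — minimal
piece 1:a — minimal
piece 2:b — minimal
piece 3:a rests on {1:a}
piece 4:x rests on {0:x}
piece 5:b rests on {2:b}
piece 6:x rests on {4:x}
piece 7:a rests on {3:a}
piece 8:b rests on {5:b}
minimal pieces: {0:x, 1:a, 2:b}
ways to finish when only these pieces remain (= sum over removing one remaining piece with nothing left below it):
  1 left: {6}→1  {7}→1  {8}→1
  2 left: {3,7}→1  {4,6}→1  {5,8}→1  {6,7}→2  {6,8}→2  {7,8}→2
  3 left: {0,4,6}→1  {1,3,7}→1  {2,5,8}→1  {3,6,7}→3  {3,7,8}→3  {4,6,7}→3  {4,6,8}→3  {5,6,8}→3  {5,7,8}→3  {6,7,8}→6
  4 left: {0,4,6,7}→4  {0,4,6,8}→4  {1,3,6,7}→4  {1,3,7,8}→4  {2,5,6,8}→4  {2,5,7,8}→4  {3,4,6,7}→6  {3,5,7,8}→6  {3,6,7,8}→12  {4,5,6,8}→6  {4,6,7,8}→12  {5,6,7,8}→12
  5 left: {0,3,4,6,7}→10  {0,4,5,6,8}→10  {0,4,6,7,8}→20  {1,3,4,6,7}→10  {1,3,5,7,8}→10  {1,3,6,7,8}→20  {2,3,5,7,8}→10  {2,4,5,6,8}→10  {2,5,6,7,8}→20  {3,4,6,7,8}→30  {3,5,6,7,8}→30  {4,5,6,7,8}→30
  6 left: {0,1,3,4,6,7}→20  {0,2,4,5,6,8}→20  {0,3,4,6,7,8}→60  {0,4,5,6,7,8}→60  {1,2,3,5,7,8}→20  {1,3,4,6,7,8}→60  {1,3,5,6,7,8}→60  {2,3,5,6,7,8}→60  {2,4,5,6,7,8}→60  {3,4,5,6,7,8}→90
  7 left: {0,1,3,4,6,7,8}→140  {0,2,4,5,6,7,8}→140  {0,3,4,5,6,7,8}→210  {1,2,3,5,6,7,8}→140  {1,3,4,5,6,7,8}→210  {2,3,4,5,6,7,8}→210
  placing 0:x first → 560 extensions
  placing 1:a first → 560 extensions
  placing 2:b first → 560 extensions
total linear extensions = 1680

1680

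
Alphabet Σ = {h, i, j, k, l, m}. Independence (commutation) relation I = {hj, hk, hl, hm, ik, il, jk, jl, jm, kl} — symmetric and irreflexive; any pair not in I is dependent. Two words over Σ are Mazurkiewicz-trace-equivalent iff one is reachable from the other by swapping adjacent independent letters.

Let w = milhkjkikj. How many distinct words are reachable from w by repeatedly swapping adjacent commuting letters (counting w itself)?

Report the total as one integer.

0(m) covers ∅
1(i) covers 0:m
2(l) covers 0:m
3(h) covers 1:i
4(k) covers 0:m
5(j) covers 1:i
6(k) covers 4:k
7(i) covers 3:h, 5:j
8(k) covers 6:k
9(j) covers 7:i
floor of heap: 0:m
completions by unplaced set U, small U first (add the entries for U minus each lowest piece of U):
  |U|=1: {2}:1  {8}:1  {9}:1
  |U|=2: {2,8}:2  {2,9}:2  {6,8}:1  {7,9}:1  {8,9}:2
  |U|=3: {2,6,8}:3  {2,7,9}:3  {2,8,9}:6  {3,7,9}:1  {4,6,8}:1  {5,7,9}:1  {6,8,9}:3  {7,8,9}:3
  |U|=4: {2,3,7,9}:4  {2,4,6,8}:4  {2,5,7,9}:4  {2,6,8,9}:12  {2,7,8,9}:12  {3,5,7,9}:2  {3,7,8,9}:4  {4,6,8,9}:4  {5,7,8,9}:4  {6,7,8,9}:6
  |U|=5: {1,3,5,7,9}:2  {2,3,5,7,9}:10  {2,3,7,8,9}:20  {2,4,6,8,9}:20  {2,5,7,8,9}:20  {2,6,7,8,9}:30  {3,5,7,8,9}:10  {3,6,7,8,9}:10  {4,6,7,8,9}:10  {5,6,7,8,9}:10
  |U|=6: {1,2,3,5,7,9}:12  {1,3,5,7,8,9}:12  {2,3,5,7,8,9}:60  {2,3,6,7,8,9}:60  {2,4,6,7,8,9}:60  {2,5,6,7,8,9}:60  {3,4,6,7,8,9}:20  {3,5,6,7,8,9}:30  {4,5,6,7,8,9}:20
  |U|=7: {1,2,3,5,7,8,9}:84  {1,3,5,6,7,8,9}:42  {2,3,4,6,7,8,9}:140  {2,3,5,6,7,8,9}:210  {2,4,5,6,7,8,9}:140  {3,4,5,6,7,8,9}:70
  |U|=8: {1,2,3,5,6,7,8,9}:336  {1,3,4,5,6,7,8,9}:112  {2,3,4,5,6,7,8,9}:560
  start at 0(m): 1008

1008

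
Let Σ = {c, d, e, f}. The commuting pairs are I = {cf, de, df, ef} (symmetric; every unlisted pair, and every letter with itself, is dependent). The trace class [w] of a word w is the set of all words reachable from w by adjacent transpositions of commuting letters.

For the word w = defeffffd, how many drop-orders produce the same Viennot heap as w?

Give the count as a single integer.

756

0(d) covers ∅
1(e) covers ∅
2(f) covers ∅
3(e) covers 1:e
4(f) covers 2:f
5(f) covers 4:f
6(f) covers 5:f
7(f) covers 6:f
8(d) covers 0:d
floor of heap: 0:d, 1:e, 2:f
completions by unplaced set U, small U first (add the entries for U minus each lowest piece of U):
  |U|=1: {3}:1  {7}:1  {8}:1
  |U|=2: {0,8}:1  {1,3}:1  {3,7}:2  {3,8}:2  {6,7}:1  {7,8}:2
  |U|=3: {0,3,8}:3  {0,7,8}:3  {1,3,7}:3  {1,3,8}:3  {3,6,7}:3  {3,7,8}:6  {5,6,7}:1  {6,7,8}:3
  |U|=4: {0,1,3,8}:6  {0,3,7,8}:12  {0,6,7,8}:6  {1,3,6,7}:6  {1,3,7,8}:12  {3,5,6,7}:4  {3,6,7,8}:12  {4,5,6,7}:1  {5,6,7,8}:4
  |U|=5: {0,1,3,7,8}:30  {0,3,6,7,8}:30  {0,5,6,7,8}:10  {1,3,5,6,7}:10  {1,3,6,7,8}:30  {2,4,5,6,7}:1  {3,4,5,6,7}:5  {3,5,6,7,8}:20  {4,5,6,7,8}:5
  |U|=6: {0,1,3,6,7,8}:90  {0,3,5,6,7,8}:60  {0,4,5,6,7,8}:15  {1,3,4,5,6,7}:15  {1,3,5,6,7,8}:60  {2,3,4,5,6,7}:6  {2,4,5,6,7,8}:6  {3,4,5,6,7,8}:30
  |U|=7: {0,1,3,5,6,7,8}:210  {0,2,4,5,6,7,8}:21  {0,3,4,5,6,7,8}:105  {1,2,3,4,5,6,7}:21  {1,3,4,5,6,7,8}:105  {2,3,4,5,6,7,8}:42
  start at 0(d): 168
  start at 1(e): 168
  start at 2(f): 420
sum over floor = 756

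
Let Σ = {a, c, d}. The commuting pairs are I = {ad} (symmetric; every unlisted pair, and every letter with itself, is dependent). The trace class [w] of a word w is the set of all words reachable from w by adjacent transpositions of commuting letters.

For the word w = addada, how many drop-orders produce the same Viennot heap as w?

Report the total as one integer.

20

#0=a has no predecessor
#1=d has no predecessor
#2=d depends on [1:d]
#3=a depends on [0:a]
#4=d depends on [2:d]
#5=a depends on [3:a]
sources: [0:a, 1:d]
N(rest) = Σ N(rest − s) over sources s of rest; N(one piece) = 1:
  size 1 → [4]=1  [5]=1
  size 2 → [2,4]=1  [3,5]=1  [4,5]=2
  size 3 → [0,3,5]=1  [1,2,4]=1  [2,4,5]=3  [3,4,5]=3
  size 4 → [0,3,4,5]=4  [1,2,4,5]=4  [2,3,4,5]=6
  first=0(a) contributes 10
  first=1(d) contributes 10
|[w]| = 20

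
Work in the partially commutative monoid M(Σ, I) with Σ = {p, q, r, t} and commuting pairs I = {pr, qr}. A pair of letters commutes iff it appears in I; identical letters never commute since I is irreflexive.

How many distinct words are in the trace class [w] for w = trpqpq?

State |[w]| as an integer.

0(t) covers ∅
1(r) covers 0:t
2(p) covers 0:t
3(q) covers 2:p
4(p) covers 3:q
5(q) covers 4:p
floor of heap: 0:t
completions by unplaced set U, small U first (add the entries for U minus each lowest piece of U):
  |U|=1: {1}:1  {5}:1
  |U|=2: {1,5}:2  {4,5}:1
  |U|=3: {1,4,5}:3  {3,4,5}:1
  |U|=4: {1,3,4,5}:4  {2,3,4,5}:1
  start at 0(t): 5

5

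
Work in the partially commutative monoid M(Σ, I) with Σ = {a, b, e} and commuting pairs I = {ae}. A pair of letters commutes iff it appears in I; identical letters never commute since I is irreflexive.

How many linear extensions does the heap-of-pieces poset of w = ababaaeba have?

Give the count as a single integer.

#0=a has no predecessor
#1=b depends on [0:a]
#2=a depends on [1:b]
#3=b depends on [2:a]
#4=a depends on [3:b]
#5=a depends on [4:a]
#6=e depends on [3:b]
#7=b depends on [5:a, 6:e]
#8=a depends on [7:b]
sources: [0:a]
N(rest) = Σ N(rest − s) over sources s of rest; N(one piece) = 1:
  size 1 → [8]=1
  size 2 → [7,8]=1
  size 3 → [5,7,8]=1  [6,7,8]=1
  size 4 → [4,5,7,8]=1  [5,6,7,8]=2
  size 5 → [4,5,6,7,8]=3
  size 6 → [3,4,5,6,7,8]=3
  size 7 → [2,3,4,5,6,7,8]=3
  first=0(a) contributes 3

3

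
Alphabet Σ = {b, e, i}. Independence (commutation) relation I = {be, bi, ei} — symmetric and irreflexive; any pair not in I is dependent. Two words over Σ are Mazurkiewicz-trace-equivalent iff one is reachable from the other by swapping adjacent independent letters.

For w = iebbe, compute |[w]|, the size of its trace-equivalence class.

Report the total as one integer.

30

piece 0:i — minimal
piece 1:e — minimal
piece 2:b — minimal
piece 3:b rests on {2:b}
piece 4:e rests on {1:e}
minimal pieces: {0:i, 1:e, 2:b}
ways to finish when only these pieces remain (= sum over removing one remaining piece with nothing left below it):
  1 left: {0}→1  {3}→1  {4}→1
  2 left: {0,3}→2  {0,4}→2  {1,4}→1  {2,3}→1  {3,4}→2
  3 left: {0,1,4}→3  {0,2,3}→3  {0,3,4}→6  {1,3,4}→3  {2,3,4}→3
  placing 0:i first → 6 extensions
  placing 1:e first → 12 extensions
  placing 2:b first → 12 extensions
total linear extensions = 30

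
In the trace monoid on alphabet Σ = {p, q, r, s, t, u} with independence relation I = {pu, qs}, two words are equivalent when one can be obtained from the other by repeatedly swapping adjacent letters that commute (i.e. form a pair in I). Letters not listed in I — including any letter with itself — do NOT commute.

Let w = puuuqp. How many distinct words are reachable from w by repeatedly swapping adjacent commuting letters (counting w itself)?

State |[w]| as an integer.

4

drop 0:p onto floor
drop 1:u onto floor
drop 2:u onto {1:u}
drop 3:u onto {2:u}
drop 4:q onto {0:p, 3:u}
drop 5:p onto {4:q}
ground layer = {0:p, 1:u}
drop-orders for the pieces not yet dropped (sum over which currently-grounded one goes next):
  1 to go: {5} 1
  2 to go: {4,5} 1
  3 to go: {0,4,5} 1  {3,4,5} 1
  4 to go: {0,3,4,5} 2  {2,3,4,5} 1
  if 0:p drops first: 1 orders
  if 1:u drops first: 3 orders
heap linearizations: 4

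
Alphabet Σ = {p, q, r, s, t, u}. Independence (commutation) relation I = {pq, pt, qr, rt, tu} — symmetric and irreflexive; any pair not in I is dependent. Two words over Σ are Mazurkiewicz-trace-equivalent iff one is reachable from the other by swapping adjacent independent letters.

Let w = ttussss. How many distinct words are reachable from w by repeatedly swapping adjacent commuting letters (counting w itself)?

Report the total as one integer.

3

piece 0:t — minimal
piece 1:t rests on {0:t}
piece 2:u — minimal
piece 3:s rests on {1:t, 2:u}
piece 4:s rests on {3:s}
piece 5:s rests on {4:s}
piece 6:s rests on {5:s}
minimal pieces: {0:t, 2:u}
ways to finish when only these pieces remain (= sum over removing one remaining piece with nothing left below it):
  1 left: {6}→1
  2 left: {5,6}→1
  3 left: {4,5,6}→1
  4 left: {3,4,5,6}→1
  5 left: {1,3,4,5,6}→1  {2,3,4,5,6}→1
  placing 0:t first → 2 extensions
  placing 2:u first → 1 extensions
total linear extensions = 3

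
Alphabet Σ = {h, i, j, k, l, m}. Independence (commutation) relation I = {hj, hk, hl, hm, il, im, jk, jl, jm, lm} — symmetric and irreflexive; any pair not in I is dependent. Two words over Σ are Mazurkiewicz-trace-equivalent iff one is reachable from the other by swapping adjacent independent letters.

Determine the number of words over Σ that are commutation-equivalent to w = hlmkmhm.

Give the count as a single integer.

piece 0:h — minimal
piece 1:l — minimal
piece 2:m — minimal
piece 3:k rests on {1:l, 2:m}
piece 4:m rests on {3:k}
piece 5:h rests on {0:h}
piece 6:m rests on {4:m}
minimal pieces: {0:h, 1:l, 2:m}
ways to finish when only these pieces remain (= sum over removing one remaining piece with nothing left below it):
  1 left: {5}→1  {6}→1
  2 left: {0,5}→1  {4,6}→1  {5,6}→2
  3 left: {0,5,6}→3  {3,4,6}→1  {4,5,6}→3
  4 left: {0,4,5,6}→6  {1,3,4,6}→1  {2,3,4,6}→1  {3,4,5,6}→4
  5 left: {0,3,4,5,6}→10  {1,2,3,4,6}→2  {1,3,4,5,6}→5  {2,3,4,5,6}→5
  placing 0:h first → 12 extensions
  placing 1:l first → 15 extensions
  placing 2:m first → 15 extensions
total linear extensions = 42

42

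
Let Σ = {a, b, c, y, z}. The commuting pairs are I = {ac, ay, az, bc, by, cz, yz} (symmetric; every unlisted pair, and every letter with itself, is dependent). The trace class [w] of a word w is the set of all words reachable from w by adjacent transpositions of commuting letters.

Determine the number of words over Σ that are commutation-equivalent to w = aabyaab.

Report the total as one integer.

7

piece 0:a — minimal
piece 1:a rests on {0:a}
piece 2:b rests on {1:a}
piece 3:y — minimal
piece 4:a rests on {2:b}
piece 5:a rests on {4:a}
piece 6:b rests on {5:a}
minimal pieces: {0:a, 3:y}
ways to finish when only these pieces remain (= sum over removing one remaining piece with nothing left below it):
  1 left: {3}→1  {6}→1
  2 left: {3,6}→2  {5,6}→1
  3 left: {3,5,6}→3  {4,5,6}→1
  4 left: {2,4,5,6}→1  {3,4,5,6}→4
  5 left: {1,2,4,5,6}→1  {2,3,4,5,6}→5
  placing 0:a first → 6 extensions
  placing 3:y first → 1 extensions
total linear extensions = 7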